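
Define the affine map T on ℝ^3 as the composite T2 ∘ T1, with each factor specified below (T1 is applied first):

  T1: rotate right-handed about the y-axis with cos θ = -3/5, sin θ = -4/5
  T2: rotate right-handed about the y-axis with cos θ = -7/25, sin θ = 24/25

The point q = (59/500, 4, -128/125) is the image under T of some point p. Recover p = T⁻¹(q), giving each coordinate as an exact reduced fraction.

p = (-1/4, 4, -1)

T1 = [-3/5 0 -4/5 0; 0 1 0 0; 4/5 0 -3/5 0; 0 0 0 1]
T2·T1 = [117/125 0 -44/125 0; 0 1 0 0; 44/125 0 117/125 0; 0 0 0 1]
det M = 1; M⁻¹ = [117/125 0 44/125 0; 0 1 0 0; -44/125 0 117/125 0; 0 0 0 1]
M⁻¹ · (59/500, 4, -128/125)ᵀ = (-1/4, 4, -1)ᵀ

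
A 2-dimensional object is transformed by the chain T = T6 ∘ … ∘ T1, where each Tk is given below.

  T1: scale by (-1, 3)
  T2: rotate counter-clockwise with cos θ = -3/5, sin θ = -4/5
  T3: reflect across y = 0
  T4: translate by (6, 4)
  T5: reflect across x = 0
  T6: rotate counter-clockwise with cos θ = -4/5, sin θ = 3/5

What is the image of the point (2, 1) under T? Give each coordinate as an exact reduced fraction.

T(p) = (129/25, -228/25)

T1 scale by (-1, 3): (2, 1) → (-2, 3)
T2 rotate counter-clockwise with cos θ = -3/5, sin θ = -4/5: (-2, 3) → (18/5, -1/5)
T3 reflect across y = 0: (18/5, -1/5) → (18/5, 1/5)
T4 translate by (6, 4): (18/5, 1/5) → (48/5, 21/5)
T5 reflect across x = 0: (48/5, 21/5) → (-48/5, 21/5)
T6 rotate counter-clockwise with cos θ = -4/5, sin θ = 3/5: (-48/5, 21/5) → (129/25, -228/25)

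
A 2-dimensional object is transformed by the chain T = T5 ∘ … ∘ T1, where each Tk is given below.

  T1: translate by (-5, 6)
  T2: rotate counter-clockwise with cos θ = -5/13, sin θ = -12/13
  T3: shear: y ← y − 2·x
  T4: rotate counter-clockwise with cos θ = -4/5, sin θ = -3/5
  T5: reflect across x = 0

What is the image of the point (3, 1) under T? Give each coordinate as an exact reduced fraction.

T(p) = (973/65, 514/65)

T1 translate by (-5, 6): (3, 1) → (-2, 7)
T2 rotate counter-clockwise with cos θ = -5/13, sin θ = -12/13: (-2, 7) → (94/13, -11/13)
T3 shear: y ← y − 2·x: (94/13, -11/13) → (94/13, -199/13)
T4 rotate counter-clockwise with cos θ = -4/5, sin θ = -3/5: (94/13, -199/13) → (-973/65, 514/65)
T5 reflect across x = 0: (-973/65, 514/65) → (973/65, 514/65)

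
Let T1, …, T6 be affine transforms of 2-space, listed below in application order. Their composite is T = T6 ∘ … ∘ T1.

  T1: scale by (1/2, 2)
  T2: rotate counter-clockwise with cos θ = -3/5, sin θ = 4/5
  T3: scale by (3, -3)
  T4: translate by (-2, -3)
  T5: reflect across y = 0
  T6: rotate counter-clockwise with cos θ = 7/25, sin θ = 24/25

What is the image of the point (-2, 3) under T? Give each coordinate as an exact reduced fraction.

T1 scale by (1/2, 2): (-2, 3) → (-1, 6)
T2 rotate counter-clockwise with cos θ = -3/5, sin θ = 4/5: (-1, 6) → (-21/5, -22/5)
T3 scale by (3, -3): (-21/5, -22/5) → (-63/5, 66/5)
T4 translate by (-2, -3): (-63/5, 66/5) → (-73/5, 51/5)
T5 reflect across y = 0: (-73/5, 51/5) → (-73/5, -51/5)
T6 rotate counter-clockwise with cos θ = 7/25, sin θ = 24/25: (-73/5, -51/5) → (713/125, -2109/125)

T(p) = (713/125, -2109/125)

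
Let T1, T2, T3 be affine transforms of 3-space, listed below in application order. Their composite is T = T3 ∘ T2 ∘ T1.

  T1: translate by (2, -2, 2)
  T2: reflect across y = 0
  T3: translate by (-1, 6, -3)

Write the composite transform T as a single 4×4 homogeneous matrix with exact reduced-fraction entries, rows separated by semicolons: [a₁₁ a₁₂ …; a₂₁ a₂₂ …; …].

T1 = [1 0 0 2; 0 1 0 -2; 0 0 1 2; 0 0 0 1]
T2·T1 = [1 0 0 2; 0 -1 0 2; 0 0 1 2; 0 0 0 1]
T3·…·T1 = [1 0 0 1; 0 -1 0 8; 0 0 1 -1; 0 0 0 1]

T = [1 0 0 1; 0 -1 0 8; 0 0 1 -1; 0 0 0 1]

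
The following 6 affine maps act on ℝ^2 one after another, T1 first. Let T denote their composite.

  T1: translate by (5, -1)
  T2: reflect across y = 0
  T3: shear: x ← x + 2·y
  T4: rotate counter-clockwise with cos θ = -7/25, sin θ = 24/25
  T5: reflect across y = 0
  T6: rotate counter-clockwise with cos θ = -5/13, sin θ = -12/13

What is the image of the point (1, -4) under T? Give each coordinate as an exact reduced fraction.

T1 translate by (5, -1): (1, -4) → (6, -5)
T2 reflect across y = 0: (6, -5) → (6, 5)
T3 shear: x ← x + 2·y: (6, 5) → (16, 5)
T4 rotate counter-clockwise with cos θ = -7/25, sin θ = 24/25: (16, 5) → (-232/25, 349/25)
T5 reflect across y = 0: (-232/25, 349/25) → (-232/25, -349/25)
T6 rotate counter-clockwise with cos θ = -5/13, sin θ = -12/13: (-232/25, -349/25) → (-3028/325, 4529/325)

T(p) = (-3028/325, 4529/325)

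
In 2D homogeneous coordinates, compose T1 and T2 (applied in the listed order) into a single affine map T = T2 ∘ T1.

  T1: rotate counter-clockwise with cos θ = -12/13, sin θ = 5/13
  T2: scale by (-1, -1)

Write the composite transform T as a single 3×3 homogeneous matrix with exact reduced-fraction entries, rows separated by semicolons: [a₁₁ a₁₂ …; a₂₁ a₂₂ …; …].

T = [12/13 5/13 0; -5/13 12/13 0; 0 0 1]

T1 = [-12/13 -5/13 0; 5/13 -12/13 0; 0 0 1]
T2·T1 = [12/13 5/13 0; -5/13 12/13 0; 0 0 1]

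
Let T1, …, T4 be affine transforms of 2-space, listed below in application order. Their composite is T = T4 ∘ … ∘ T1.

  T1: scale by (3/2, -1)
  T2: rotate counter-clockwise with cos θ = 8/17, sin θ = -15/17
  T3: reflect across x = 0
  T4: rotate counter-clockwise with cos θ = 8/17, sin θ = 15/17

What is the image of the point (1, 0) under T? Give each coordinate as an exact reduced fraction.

T(p) = (483/578, -360/289)

T1 scale by (3/2, -1): (1, 0) → (3/2, 0)
T2 rotate counter-clockwise with cos θ = 8/17, sin θ = -15/17: (3/2, 0) → (12/17, -45/34)
T3 reflect across x = 0: (12/17, -45/34) → (-12/17, -45/34)
T4 rotate counter-clockwise with cos θ = 8/17, sin θ = 15/17: (-12/17, -45/34) → (483/578, -360/289)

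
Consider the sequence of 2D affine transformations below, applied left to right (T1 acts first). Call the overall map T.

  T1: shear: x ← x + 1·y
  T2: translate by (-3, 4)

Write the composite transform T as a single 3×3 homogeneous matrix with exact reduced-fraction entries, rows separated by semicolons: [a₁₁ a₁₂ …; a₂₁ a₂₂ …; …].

T1 = [1 1 0; 0 1 0; 0 0 1]
T2·T1 = [1 1 -3; 0 1 4; 0 0 1]

T = [1 1 -3; 0 1 4; 0 0 1]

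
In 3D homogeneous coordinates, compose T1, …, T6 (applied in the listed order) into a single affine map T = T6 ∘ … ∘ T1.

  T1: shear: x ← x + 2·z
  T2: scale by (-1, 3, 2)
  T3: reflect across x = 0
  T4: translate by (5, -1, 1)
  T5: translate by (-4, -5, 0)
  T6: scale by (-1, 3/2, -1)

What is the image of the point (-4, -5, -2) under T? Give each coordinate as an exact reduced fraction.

T1 shear: x ← x + 2·z: (-4, -5, -2) → (-8, -5, -2)
T2 scale by (-1, 3, 2): (-8, -5, -2) → (8, -15, -4)
T3 reflect across x = 0: (8, -15, -4) → (-8, -15, -4)
T4 translate by (5, -1, 1): (-8, -15, -4) → (-3, -16, -3)
T5 translate by (-4, -5, 0): (-3, -16, -3) → (-7, -21, -3)
T6 scale by (-1, 3/2, -1): (-7, -21, -3) → (7, -63/2, 3)

T(p) = (7, -63/2, 3)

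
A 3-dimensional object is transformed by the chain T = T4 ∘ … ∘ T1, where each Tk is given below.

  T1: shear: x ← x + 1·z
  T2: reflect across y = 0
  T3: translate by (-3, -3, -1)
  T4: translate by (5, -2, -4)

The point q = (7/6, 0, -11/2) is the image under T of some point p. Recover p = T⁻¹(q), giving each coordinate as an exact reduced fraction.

p = (-1/3, -5, -1/2)

T1 = [1 0 1 0; 0 1 0 0; 0 0 1 0; 0 0 0 1]
T2·T1 = [1 0 1 0; 0 -1 0 0; 0 0 1 0; 0 0 0 1]
T3·…·T1 = [1 0 1 -3; 0 -1 0 -3; 0 0 1 -1; 0 0 0 1]
T4·…·T1 = [1 0 1 2; 0 -1 0 -5; 0 0 1 -5; 0 0 0 1]
det M = -1; M⁻¹ = [1 0 -1 -7; 0 -1 0 -5; 0 0 1 5; 0 0 0 1]
M⁻¹ · (7/6, 0, -11/2)ᵀ = (-1/3, -5, -1/2)ᵀ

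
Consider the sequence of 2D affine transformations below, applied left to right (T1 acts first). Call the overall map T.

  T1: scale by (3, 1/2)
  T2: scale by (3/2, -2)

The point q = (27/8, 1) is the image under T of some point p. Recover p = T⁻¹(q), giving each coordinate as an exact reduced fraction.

T1 = [3 0 0; 0 1/2 0; 0 0 1]
T2·T1 = [9/2 0 0; 0 -1 0; 0 0 1]
det M = -9/2; M⁻¹ = [2/9 0 0; 0 -1 0; 0 0 1]
M⁻¹ · (27/8, 1)ᵀ = (3/4, -1)ᵀ

p = (3/4, -1)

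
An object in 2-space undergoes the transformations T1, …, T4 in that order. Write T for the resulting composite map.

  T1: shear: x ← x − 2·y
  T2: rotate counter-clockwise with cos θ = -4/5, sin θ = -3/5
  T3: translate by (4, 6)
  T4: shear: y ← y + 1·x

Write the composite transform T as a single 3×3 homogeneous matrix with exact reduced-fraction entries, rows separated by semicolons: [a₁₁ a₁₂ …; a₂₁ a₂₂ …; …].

T = [-4/5 11/5 4; -7/5 13/5 10; 0 0 1]

T1 = [1 -2 0; 0 1 0; 0 0 1]
T2·T1 = [-4/5 11/5 0; -3/5 2/5 0; 0 0 1]
T3·…·T1 = [-4/5 11/5 4; -3/5 2/5 6; 0 0 1]
T4·…·T1 = [-4/5 11/5 4; -7/5 13/5 10; 0 0 1]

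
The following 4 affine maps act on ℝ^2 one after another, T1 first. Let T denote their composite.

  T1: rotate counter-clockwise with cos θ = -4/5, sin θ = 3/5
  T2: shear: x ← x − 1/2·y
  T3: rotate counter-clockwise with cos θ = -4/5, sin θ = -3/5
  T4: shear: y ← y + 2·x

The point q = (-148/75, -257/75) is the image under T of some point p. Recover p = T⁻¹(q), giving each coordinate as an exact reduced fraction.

T1 = [-4/5 -3/5 0; 3/5 -4/5 0; 0 0 1]
T2·T1 = [-11/10 -1/5 0; 3/5 -4/5 0; 0 0 1]
T3·…·T1 = [31/25 -8/25 0; 9/50 19/25 0; 0 0 1]
T4·…·T1 = [31/25 -8/25 0; 133/50 3/25 0; 0 0 1]
det M = 1; M⁻¹ = [3/25 8/25 0; -133/50 31/25 0; 0 0 1]
M⁻¹ · (-148/75, -257/75)ᵀ = (-4/3, 1)ᵀ

p = (-4/3, 1)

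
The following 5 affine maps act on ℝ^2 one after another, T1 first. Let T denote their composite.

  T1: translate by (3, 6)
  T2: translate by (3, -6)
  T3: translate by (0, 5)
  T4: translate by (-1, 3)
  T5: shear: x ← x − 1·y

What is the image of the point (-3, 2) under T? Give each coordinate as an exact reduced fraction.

T(p) = (-8, 10)

T1 translate by (3, 6): (-3, 2) → (0, 8)
T2 translate by (3, -6): (0, 8) → (3, 2)
T3 translate by (0, 5): (3, 2) → (3, 7)
T4 translate by (-1, 3): (3, 7) → (2, 10)
T5 shear: x ← x − 1·y: (2, 10) → (-8, 10)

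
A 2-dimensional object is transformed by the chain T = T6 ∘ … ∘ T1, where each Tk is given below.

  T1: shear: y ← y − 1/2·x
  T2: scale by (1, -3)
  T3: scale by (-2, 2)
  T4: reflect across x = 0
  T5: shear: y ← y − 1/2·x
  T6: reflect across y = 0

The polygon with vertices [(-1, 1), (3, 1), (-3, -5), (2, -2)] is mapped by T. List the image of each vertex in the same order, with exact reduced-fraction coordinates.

T1 shear: y ← y − 1/2·x: (-1, 1) → (-1, 3/2); (3, 1) → (3, -1/2); (-3, -5) → (-3, -7/2); (2, -2) → (2, -3)
T2 scale by (1, -3): (-1, 3/2) → (-1, -9/2); (3, -1/2) → (3, 3/2); (-3, -7/2) → (-3, 21/2); (2, -3) → (2, 9)
T3 scale by (-2, 2): (-1, -9/2) → (2, -9); (3, 3/2) → (-6, 3); (-3, 21/2) → (6, 21); (2, 9) → (-4, 18)
T4 reflect across x = 0: (2, -9) → (-2, -9); (-6, 3) → (6, 3); (6, 21) → (-6, 21); (-4, 18) → (4, 18)
T5 shear: y ← y − 1/2·x: (-2, -9) → (-2, -8); (6, 3) → (6, 0); (-6, 21) → (-6, 24); (4, 18) → (4, 16)
T6 reflect across y = 0: (-2, -8) → (-2, 8); (6, 0) → (6, 0); (-6, 24) → (-6, -24); (4, 16) → (4, -16)

image vertices: (-2, 8), (6, 0), (-6, -24), (4, -16)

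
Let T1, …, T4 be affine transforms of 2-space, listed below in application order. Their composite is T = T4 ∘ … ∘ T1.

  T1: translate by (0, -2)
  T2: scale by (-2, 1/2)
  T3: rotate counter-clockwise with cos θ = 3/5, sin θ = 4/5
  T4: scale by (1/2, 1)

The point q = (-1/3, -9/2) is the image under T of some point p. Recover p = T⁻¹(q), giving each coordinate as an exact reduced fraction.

p = (2, -7/3)

T1 = [1 0 0; 0 1 -2; 0 0 1]
T2·T1 = [-2 0 0; 0 1/2 -1; 0 0 1]
T3·…·T1 = [-6/5 -2/5 4/5; -8/5 3/10 -3/5; 0 0 1]
T4·…·T1 = [-3/5 -1/5 2/5; -8/5 3/10 -3/5; 0 0 1]
det M = -1/2; M⁻¹ = [-3/5 -2/5 0; -16/5 6/5 2; 0 0 1]
M⁻¹ · (-1/3, -9/2)ᵀ = (2, -7/3)ᵀ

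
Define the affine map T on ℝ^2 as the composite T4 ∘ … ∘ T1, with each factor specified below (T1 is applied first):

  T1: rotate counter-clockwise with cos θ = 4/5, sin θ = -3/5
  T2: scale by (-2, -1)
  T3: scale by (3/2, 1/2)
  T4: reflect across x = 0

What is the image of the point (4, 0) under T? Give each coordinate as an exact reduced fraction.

T1 rotate counter-clockwise with cos θ = 4/5, sin θ = -3/5: (4, 0) → (16/5, -12/5)
T2 scale by (-2, -1): (16/5, -12/5) → (-32/5, 12/5)
T3 scale by (3/2, 1/2): (-32/5, 12/5) → (-48/5, 6/5)
T4 reflect across x = 0: (-48/5, 6/5) → (48/5, 6/5)

T(p) = (48/5, 6/5)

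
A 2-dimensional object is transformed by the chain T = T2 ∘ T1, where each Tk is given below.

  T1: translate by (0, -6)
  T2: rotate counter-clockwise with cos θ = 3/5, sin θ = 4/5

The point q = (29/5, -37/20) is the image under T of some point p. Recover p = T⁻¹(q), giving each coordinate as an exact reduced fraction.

p = (2, 1/4)

T1 = [1 0 0; 0 1 -6; 0 0 1]
T2·T1 = [3/5 -4/5 24/5; 4/5 3/5 -18/5; 0 0 1]
det M = 1; M⁻¹ = [3/5 4/5 0; -4/5 3/5 6; 0 0 1]
M⁻¹ · (29/5, -37/20)ᵀ = (2, 1/4)ᵀ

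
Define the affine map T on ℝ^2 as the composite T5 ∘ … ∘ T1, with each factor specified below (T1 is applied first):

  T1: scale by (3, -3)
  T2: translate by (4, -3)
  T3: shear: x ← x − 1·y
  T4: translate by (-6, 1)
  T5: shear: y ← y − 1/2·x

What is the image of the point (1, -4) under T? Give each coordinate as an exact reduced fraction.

T(p) = (-8, 14)

T1 scale by (3, -3): (1, -4) → (3, 12)
T2 translate by (4, -3): (3, 12) → (7, 9)
T3 shear: x ← x − 1·y: (7, 9) → (-2, 9)
T4 translate by (-6, 1): (-2, 9) → (-8, 10)
T5 shear: y ← y − 1/2·x: (-8, 10) → (-8, 14)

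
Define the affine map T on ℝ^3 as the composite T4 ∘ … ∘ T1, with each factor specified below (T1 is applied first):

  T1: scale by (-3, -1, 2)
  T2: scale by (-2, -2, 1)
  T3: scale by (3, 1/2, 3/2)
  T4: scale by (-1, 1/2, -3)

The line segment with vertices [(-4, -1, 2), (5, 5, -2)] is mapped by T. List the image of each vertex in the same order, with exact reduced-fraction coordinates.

T1 scale by (-3, -1, 2): (-4, -1, 2) → (12, 1, 4); (5, 5, -2) → (-15, -5, -4)
T2 scale by (-2, -2, 1): (12, 1, 4) → (-24, -2, 4); (-15, -5, -4) → (30, 10, -4)
T3 scale by (3, 1/2, 3/2): (-24, -2, 4) → (-72, -1, 6); (30, 10, -4) → (90, 5, -6)
T4 scale by (-1, 1/2, -3): (-72, -1, 6) → (72, -1/2, -18); (90, 5, -6) → (-90, 5/2, 18)

image vertices: (72, -1/2, -18), (-90, 5/2, 18)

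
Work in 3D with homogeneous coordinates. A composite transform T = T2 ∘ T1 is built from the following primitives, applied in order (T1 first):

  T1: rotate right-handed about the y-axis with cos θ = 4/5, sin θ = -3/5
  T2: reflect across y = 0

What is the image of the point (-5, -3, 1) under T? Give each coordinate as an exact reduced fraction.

T1 rotate right-handed about the y-axis with cos θ = 4/5, sin θ = -3/5: (-5, -3, 1) → (-23/5, -3, -11/5)
T2 reflect across y = 0: (-23/5, -3, -11/5) → (-23/5, 3, -11/5)

T(p) = (-23/5, 3, -11/5)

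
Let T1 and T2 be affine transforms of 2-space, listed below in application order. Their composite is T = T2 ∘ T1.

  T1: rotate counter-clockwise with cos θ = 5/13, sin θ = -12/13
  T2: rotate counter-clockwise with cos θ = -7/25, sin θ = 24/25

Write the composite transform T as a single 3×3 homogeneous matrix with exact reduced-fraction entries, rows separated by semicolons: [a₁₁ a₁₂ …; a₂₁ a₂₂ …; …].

T = [253/325 -204/325 0; 204/325 253/325 0; 0 0 1]

T1 = [5/13 12/13 0; -12/13 5/13 0; 0 0 1]
T2·T1 = [253/325 -204/325 0; 204/325 253/325 0; 0 0 1]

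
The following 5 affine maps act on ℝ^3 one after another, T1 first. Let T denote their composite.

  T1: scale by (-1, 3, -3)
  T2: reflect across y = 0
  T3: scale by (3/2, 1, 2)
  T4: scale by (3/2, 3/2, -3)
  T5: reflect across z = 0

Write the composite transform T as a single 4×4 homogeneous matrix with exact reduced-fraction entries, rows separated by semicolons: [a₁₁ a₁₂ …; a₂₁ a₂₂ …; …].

T = [-9/4 0 0 0; 0 -9/2 0 0; 0 0 -18 0; 0 0 0 1]

T1 = [-1 0 0 0; 0 3 0 0; 0 0 -3 0; 0 0 0 1]
T2·T1 = [-1 0 0 0; 0 -3 0 0; 0 0 -3 0; 0 0 0 1]
T3·…·T1 = [-3/2 0 0 0; 0 -3 0 0; 0 0 -6 0; 0 0 0 1]
T4·…·T1 = [-9/4 0 0 0; 0 -9/2 0 0; 0 0 18 0; 0 0 0 1]
T5·…·T1 = [-9/4 0 0 0; 0 -9/2 0 0; 0 0 -18 0; 0 0 0 1]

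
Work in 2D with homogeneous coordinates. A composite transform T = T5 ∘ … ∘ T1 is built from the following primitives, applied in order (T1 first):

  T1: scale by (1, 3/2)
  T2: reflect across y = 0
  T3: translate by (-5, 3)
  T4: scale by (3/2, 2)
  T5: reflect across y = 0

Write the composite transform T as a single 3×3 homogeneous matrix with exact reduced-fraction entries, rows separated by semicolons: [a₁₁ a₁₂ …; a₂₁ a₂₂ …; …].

T = [3/2 0 -15/2; 0 3 -6; 0 0 1]

T1 = [1 0 0; 0 3/2 0; 0 0 1]
T2·T1 = [1 0 0; 0 -3/2 0; 0 0 1]
T3·…·T1 = [1 0 -5; 0 -3/2 3; 0 0 1]
T4·…·T1 = [3/2 0 -15/2; 0 -3 6; 0 0 1]
T5·…·T1 = [3/2 0 -15/2; 0 3 -6; 0 0 1]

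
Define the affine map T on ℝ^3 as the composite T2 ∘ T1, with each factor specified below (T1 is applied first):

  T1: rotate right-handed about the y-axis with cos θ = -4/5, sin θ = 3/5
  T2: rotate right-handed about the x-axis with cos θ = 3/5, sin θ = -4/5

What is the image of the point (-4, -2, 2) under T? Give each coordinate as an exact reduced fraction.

T(p) = (22/5, -14/25, 52/25)

T1 rotate right-handed about the y-axis with cos θ = -4/5, sin θ = 3/5: (-4, -2, 2) → (22/5, -2, 4/5)
T2 rotate right-handed about the x-axis with cos θ = 3/5, sin θ = -4/5: (22/5, -2, 4/5) → (22/5, -14/25, 52/25)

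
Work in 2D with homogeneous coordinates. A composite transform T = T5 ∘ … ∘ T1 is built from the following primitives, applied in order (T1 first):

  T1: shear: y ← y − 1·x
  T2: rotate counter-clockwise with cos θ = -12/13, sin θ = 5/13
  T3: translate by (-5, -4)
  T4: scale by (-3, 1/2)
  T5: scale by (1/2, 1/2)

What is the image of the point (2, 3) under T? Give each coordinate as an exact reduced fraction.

T1 shear: y ← y − 1·x: (2, 3) → (2, 1)
T2 rotate counter-clockwise with cos θ = -12/13, sin θ = 5/13: (2, 1) → (-29/13, -2/13)
T3 translate by (-5, -4): (-29/13, -2/13) → (-94/13, -54/13)
T4 scale by (-3, 1/2): (-94/13, -54/13) → (282/13, -27/13)
T5 scale by (1/2, 1/2): (282/13, -27/13) → (141/13, -27/26)

T(p) = (141/13, -27/26)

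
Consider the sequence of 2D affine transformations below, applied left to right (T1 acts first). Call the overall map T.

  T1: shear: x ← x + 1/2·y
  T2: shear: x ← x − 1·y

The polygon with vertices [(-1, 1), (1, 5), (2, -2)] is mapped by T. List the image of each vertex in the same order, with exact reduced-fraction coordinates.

T1 shear: x ← x + 1/2·y: (-1, 1) → (-1/2, 1); (1, 5) → (7/2, 5); (2, -2) → (1, -2)
T2 shear: x ← x − 1·y: (-1/2, 1) → (-3/2, 1); (7/2, 5) → (-3/2, 5); (1, -2) → (3, -2)

image vertices: (-3/2, 1), (-3/2, 5), (3, -2)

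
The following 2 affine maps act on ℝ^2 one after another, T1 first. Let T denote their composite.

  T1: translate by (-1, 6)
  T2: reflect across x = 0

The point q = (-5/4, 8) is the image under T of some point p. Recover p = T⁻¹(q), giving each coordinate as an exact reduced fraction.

p = (9/4, 2)

T1 = [1 0 -1; 0 1 6; 0 0 1]
T2·T1 = [-1 0 1; 0 1 6; 0 0 1]
det M = -1; M⁻¹ = [-1 0 1; 0 1 -6; 0 0 1]
M⁻¹ · (-5/4, 8)ᵀ = (9/4, 2)ᵀ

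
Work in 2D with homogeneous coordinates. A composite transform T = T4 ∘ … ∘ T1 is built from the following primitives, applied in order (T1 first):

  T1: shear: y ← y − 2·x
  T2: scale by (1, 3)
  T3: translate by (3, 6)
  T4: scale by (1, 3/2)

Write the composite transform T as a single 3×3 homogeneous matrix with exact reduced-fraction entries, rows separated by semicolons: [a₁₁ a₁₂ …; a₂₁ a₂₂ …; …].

T1 = [1 0 0; -2 1 0; 0 0 1]
T2·T1 = [1 0 0; -6 3 0; 0 0 1]
T3·…·T1 = [1 0 3; -6 3 6; 0 0 1]
T4·…·T1 = [1 0 3; -9 9/2 9; 0 0 1]

T = [1 0 3; -9 9/2 9; 0 0 1]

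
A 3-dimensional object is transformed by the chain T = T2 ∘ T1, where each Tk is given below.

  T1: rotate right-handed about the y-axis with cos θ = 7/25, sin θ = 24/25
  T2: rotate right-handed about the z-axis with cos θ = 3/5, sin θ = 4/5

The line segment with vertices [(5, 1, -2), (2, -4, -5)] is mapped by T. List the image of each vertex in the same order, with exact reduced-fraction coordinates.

image vertices: (-139/125, 23/125, -134/25), (82/125, -724/125, -83/25)

T1 rotate right-handed about the y-axis with cos θ = 7/25, sin θ = 24/25: (5, 1, -2) → (-13/25, 1, -134/25); (2, -4, -5) → (-106/25, -4, -83/25)
T2 rotate right-handed about the z-axis with cos θ = 3/5, sin θ = 4/5: (-13/25, 1, -134/25) → (-139/125, 23/125, -134/25); (-106/25, -4, -83/25) → (82/125, -724/125, -83/25)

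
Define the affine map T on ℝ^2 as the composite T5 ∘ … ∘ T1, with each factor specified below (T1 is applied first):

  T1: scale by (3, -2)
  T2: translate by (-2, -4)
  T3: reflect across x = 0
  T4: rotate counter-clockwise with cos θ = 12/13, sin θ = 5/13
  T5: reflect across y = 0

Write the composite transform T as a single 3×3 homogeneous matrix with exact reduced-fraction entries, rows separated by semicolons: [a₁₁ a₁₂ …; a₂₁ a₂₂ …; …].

T1 = [3 0 0; 0 -2 0; 0 0 1]
T2·T1 = [3 0 -2; 0 -2 -4; 0 0 1]
T3·…·T1 = [-3 0 2; 0 -2 -4; 0 0 1]
T4·…·T1 = [-36/13 10/13 44/13; -15/13 -24/13 -38/13; 0 0 1]
T5·…·T1 = [-36/13 10/13 44/13; 15/13 24/13 38/13; 0 0 1]

T = [-36/13 10/13 44/13; 15/13 24/13 38/13; 0 0 1]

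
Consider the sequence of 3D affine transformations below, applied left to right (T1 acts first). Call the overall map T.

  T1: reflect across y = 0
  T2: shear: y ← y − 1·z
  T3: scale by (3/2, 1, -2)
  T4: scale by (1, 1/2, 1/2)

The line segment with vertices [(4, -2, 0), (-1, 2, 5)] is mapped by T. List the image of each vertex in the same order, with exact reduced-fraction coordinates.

T1 reflect across y = 0: (4, -2, 0) → (4, 2, 0); (-1, 2, 5) → (-1, -2, 5)
T2 shear: y ← y − 1·z: (4, 2, 0) → (4, 2, 0); (-1, -2, 5) → (-1, -7, 5)
T3 scale by (3/2, 1, -2): (4, 2, 0) → (6, 2, 0); (-1, -7, 5) → (-3/2, -7, -10)
T4 scale by (1, 1/2, 1/2): (6, 2, 0) → (6, 1, 0); (-3/2, -7, -10) → (-3/2, -7/2, -5)

image vertices: (6, 1, 0), (-3/2, -7/2, -5)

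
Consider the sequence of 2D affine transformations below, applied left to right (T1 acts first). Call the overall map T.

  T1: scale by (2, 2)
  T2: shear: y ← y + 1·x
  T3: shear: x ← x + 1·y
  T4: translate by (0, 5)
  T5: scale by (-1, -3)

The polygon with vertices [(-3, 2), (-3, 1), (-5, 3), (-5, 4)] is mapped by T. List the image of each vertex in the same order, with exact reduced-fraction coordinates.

image vertices: (8, -9), (10, -3), (14, -3), (12, -9)

T1 scale by (2, 2): (-3, 2) → (-6, 4); (-3, 1) → (-6, 2); (-5, 3) → (-10, 6); (-5, 4) → (-10, 8)
T2 shear: y ← y + 1·x: (-6, 4) → (-6, -2); (-6, 2) → (-6, -4); (-10, 6) → (-10, -4); (-10, 8) → (-10, -2)
T3 shear: x ← x + 1·y: (-6, -2) → (-8, -2); (-6, -4) → (-10, -4); (-10, -4) → (-14, -4); (-10, -2) → (-12, -2)
T4 translate by (0, 5): (-8, -2) → (-8, 3); (-10, -4) → (-10, 1); (-14, -4) → (-14, 1); (-12, -2) → (-12, 3)
T5 scale by (-1, -3): (-8, 3) → (8, -9); (-10, 1) → (10, -3); (-14, 1) → (14, -3); (-12, 3) → (12, -9)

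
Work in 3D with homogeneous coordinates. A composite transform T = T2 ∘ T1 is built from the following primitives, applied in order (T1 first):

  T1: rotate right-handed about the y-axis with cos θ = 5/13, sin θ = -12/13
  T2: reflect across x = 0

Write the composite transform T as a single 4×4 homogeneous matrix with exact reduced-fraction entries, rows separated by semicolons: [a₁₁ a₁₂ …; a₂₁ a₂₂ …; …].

T = [-5/13 0 12/13 0; 0 1 0 0; 12/13 0 5/13 0; 0 0 0 1]

T1 = [5/13 0 -12/13 0; 0 1 0 0; 12/13 0 5/13 0; 0 0 0 1]
T2·T1 = [-5/13 0 12/13 0; 0 1 0 0; 12/13 0 5/13 0; 0 0 0 1]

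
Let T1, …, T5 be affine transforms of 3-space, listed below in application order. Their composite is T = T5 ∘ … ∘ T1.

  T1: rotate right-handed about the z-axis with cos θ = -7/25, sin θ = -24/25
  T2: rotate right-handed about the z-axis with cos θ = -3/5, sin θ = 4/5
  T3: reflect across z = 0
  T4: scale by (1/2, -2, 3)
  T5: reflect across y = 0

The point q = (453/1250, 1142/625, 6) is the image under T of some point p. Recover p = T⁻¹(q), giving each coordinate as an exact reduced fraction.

T1 = [-7/25 24/25 0 0; -24/25 -7/25 0 0; 0 0 1 0; 0 0 0 1]
T2·T1 = [117/125 -44/125 0 0; 44/125 117/125 0 0; 0 0 1 0; 0 0 0 1]
T3·…·T1 = [117/125 -44/125 0 0; 44/125 117/125 0 0; 0 0 -1 0; 0 0 0 1]
T4·…·T1 = [117/250 -22/125 0 0; -88/125 -234/125 0 0; 0 0 -3 0; 0 0 0 1]
T5·…·T1 = [117/250 -22/125 0 0; 88/125 234/125 0 0; 0 0 -3 0; 0 0 0 1]
det M = -3; M⁻¹ = [234/125 22/125 0 0; -88/125 117/250 0 0; 0 0 -1/3 0; 0 0 0 1]
M⁻¹ · (453/1250, 1142/625, 6)ᵀ = (1, 3/5, -2)ᵀ

p = (1, 3/5, -2)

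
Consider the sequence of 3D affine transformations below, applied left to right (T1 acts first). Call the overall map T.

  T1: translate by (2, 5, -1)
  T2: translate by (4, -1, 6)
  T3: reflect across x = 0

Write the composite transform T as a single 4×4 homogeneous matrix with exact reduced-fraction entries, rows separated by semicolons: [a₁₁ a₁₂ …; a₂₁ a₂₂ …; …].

T = [-1 0 0 -6; 0 1 0 4; 0 0 1 5; 0 0 0 1]

T1 = [1 0 0 2; 0 1 0 5; 0 0 1 -1; 0 0 0 1]
T2·T1 = [1 0 0 6; 0 1 0 4; 0 0 1 5; 0 0 0 1]
T3·…·T1 = [-1 0 0 -6; 0 1 0 4; 0 0 1 5; 0 0 0 1]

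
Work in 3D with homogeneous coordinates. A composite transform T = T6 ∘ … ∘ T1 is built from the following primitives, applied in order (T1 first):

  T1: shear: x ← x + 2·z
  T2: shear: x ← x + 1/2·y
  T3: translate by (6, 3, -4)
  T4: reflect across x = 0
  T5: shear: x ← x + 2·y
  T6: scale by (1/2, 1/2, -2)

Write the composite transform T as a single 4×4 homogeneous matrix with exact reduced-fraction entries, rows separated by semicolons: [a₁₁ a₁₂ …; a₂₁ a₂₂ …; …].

T1 = [1 0 2 0; 0 1 0 0; 0 0 1 0; 0 0 0 1]
T2·T1 = [1 1/2 2 0; 0 1 0 0; 0 0 1 0; 0 0 0 1]
T3·…·T1 = [1 1/2 2 6; 0 1 0 3; 0 0 1 -4; 0 0 0 1]
T4·…·T1 = [-1 -1/2 -2 -6; 0 1 0 3; 0 0 1 -4; 0 0 0 1]
T5·…·T1 = [-1 3/2 -2 0; 0 1 0 3; 0 0 1 -4; 0 0 0 1]
T6·…·T1 = [-1/2 3/4 -1 0; 0 1/2 0 3/2; 0 0 -2 8; 0 0 0 1]

T = [-1/2 3/4 -1 0; 0 1/2 0 3/2; 0 0 -2 8; 0 0 0 1]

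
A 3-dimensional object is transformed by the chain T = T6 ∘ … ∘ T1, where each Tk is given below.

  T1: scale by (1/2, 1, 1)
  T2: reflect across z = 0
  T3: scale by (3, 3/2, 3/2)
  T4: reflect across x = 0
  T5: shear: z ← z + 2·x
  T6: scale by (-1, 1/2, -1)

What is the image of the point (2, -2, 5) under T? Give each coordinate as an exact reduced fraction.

T1 scale by (1/2, 1, 1): (2, -2, 5) → (1, -2, 5)
T2 reflect across z = 0: (1, -2, 5) → (1, -2, -5)
T3 scale by (3, 3/2, 3/2): (1, -2, -5) → (3, -3, -15/2)
T4 reflect across x = 0: (3, -3, -15/2) → (-3, -3, -15/2)
T5 shear: z ← z + 2·x: (-3, -3, -15/2) → (-3, -3, -27/2)
T6 scale by (-1, 1/2, -1): (-3, -3, -27/2) → (3, -3/2, 27/2)

T(p) = (3, -3/2, 27/2)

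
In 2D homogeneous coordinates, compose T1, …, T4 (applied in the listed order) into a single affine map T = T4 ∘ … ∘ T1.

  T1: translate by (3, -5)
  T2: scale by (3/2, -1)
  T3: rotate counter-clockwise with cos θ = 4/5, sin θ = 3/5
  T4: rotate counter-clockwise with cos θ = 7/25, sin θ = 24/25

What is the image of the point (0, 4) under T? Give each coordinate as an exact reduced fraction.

T1 translate by (3, -5): (0, 4) → (3, -1)
T2 scale by (3/2, -1): (3, -1) → (9/2, 1)
T3 rotate counter-clockwise with cos θ = 4/5, sin θ = 3/5: (9/2, 1) → (3, 7/2)
T4 rotate counter-clockwise with cos θ = 7/25, sin θ = 24/25: (3, 7/2) → (-63/25, 193/50)

T(p) = (-63/25, 193/50)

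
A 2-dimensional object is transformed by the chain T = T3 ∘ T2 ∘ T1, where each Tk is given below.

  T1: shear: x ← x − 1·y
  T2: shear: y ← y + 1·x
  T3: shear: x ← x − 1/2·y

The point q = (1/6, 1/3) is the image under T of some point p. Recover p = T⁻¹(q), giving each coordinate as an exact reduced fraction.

p = (1/3, 0)

T1 = [1 -1 0; 0 1 0; 0 0 1]
T2·T1 = [1 -1 0; 1 0 0; 0 0 1]
T3·…·T1 = [1/2 -1 0; 1 0 0; 0 0 1]
det M = 1; M⁻¹ = [0 1 0; -1 1/2 0; 0 0 1]
M⁻¹ · (1/6, 1/3)ᵀ = (1/3, 0)ᵀ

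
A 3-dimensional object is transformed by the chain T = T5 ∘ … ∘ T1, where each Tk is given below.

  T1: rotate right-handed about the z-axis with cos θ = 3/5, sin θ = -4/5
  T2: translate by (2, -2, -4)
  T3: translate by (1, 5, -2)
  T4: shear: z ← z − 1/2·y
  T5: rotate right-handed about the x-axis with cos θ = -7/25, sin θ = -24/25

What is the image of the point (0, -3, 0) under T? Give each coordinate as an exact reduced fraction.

T(p) = (3/5, -834/125, 87/125)

T1 rotate right-handed about the z-axis with cos θ = 3/5, sin θ = -4/5: (0, -3, 0) → (-12/5, -9/5, 0)
T2 translate by (2, -2, -4): (-12/5, -9/5, 0) → (-2/5, -19/5, -4)
T3 translate by (1, 5, -2): (-2/5, -19/5, -4) → (3/5, 6/5, -6)
T4 shear: z ← z − 1/2·y: (3/5, 6/5, -6) → (3/5, 6/5, -33/5)
T5 rotate right-handed about the x-axis with cos θ = -7/25, sin θ = -24/25: (3/5, 6/5, -33/5) → (3/5, -834/125, 87/125)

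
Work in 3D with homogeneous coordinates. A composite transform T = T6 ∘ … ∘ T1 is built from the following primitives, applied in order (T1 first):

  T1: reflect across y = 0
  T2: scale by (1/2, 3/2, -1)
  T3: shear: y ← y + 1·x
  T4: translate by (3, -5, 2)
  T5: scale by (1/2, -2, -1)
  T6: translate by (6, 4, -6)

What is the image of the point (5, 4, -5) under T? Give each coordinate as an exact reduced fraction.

T(p) = (35/4, 21, -13)

T1 reflect across y = 0: (5, 4, -5) → (5, -4, -5)
T2 scale by (1/2, 3/2, -1): (5, -4, -5) → (5/2, -6, 5)
T3 shear: y ← y + 1·x: (5/2, -6, 5) → (5/2, -7/2, 5)
T4 translate by (3, -5, 2): (5/2, -7/2, 5) → (11/2, -17/2, 7)
T5 scale by (1/2, -2, -1): (11/2, -17/2, 7) → (11/4, 17, -7)
T6 translate by (6, 4, -6): (11/4, 17, -7) → (35/4, 21, -13)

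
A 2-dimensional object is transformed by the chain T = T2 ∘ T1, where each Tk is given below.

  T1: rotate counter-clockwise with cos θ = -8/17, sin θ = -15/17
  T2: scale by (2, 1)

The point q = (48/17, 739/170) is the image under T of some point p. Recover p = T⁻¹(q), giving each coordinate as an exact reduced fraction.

T1 = [-8/17 15/17 0; -15/17 -8/17 0; 0 0 1]
T2·T1 = [-16/17 30/17 0; -15/17 -8/17 0; 0 0 1]
det M = 2; M⁻¹ = [-4/17 -15/17 0; 15/34 -8/17 0; 0 0 1]
M⁻¹ · (48/17, 739/170)ᵀ = (-9/2, -4/5)ᵀ

p = (-9/2, -4/5)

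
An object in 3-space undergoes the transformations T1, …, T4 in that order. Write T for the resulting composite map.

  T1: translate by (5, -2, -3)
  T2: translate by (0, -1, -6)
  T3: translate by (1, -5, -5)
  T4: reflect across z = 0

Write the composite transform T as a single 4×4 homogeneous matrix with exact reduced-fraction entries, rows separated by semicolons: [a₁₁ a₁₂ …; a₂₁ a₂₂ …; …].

T1 = [1 0 0 5; 0 1 0 -2; 0 0 1 -3; 0 0 0 1]
T2·T1 = [1 0 0 5; 0 1 0 -3; 0 0 1 -9; 0 0 0 1]
T3·…·T1 = [1 0 0 6; 0 1 0 -8; 0 0 1 -14; 0 0 0 1]
T4·…·T1 = [1 0 0 6; 0 1 0 -8; 0 0 -1 14; 0 0 0 1]

T = [1 0 0 6; 0 1 0 -8; 0 0 -1 14; 0 0 0 1]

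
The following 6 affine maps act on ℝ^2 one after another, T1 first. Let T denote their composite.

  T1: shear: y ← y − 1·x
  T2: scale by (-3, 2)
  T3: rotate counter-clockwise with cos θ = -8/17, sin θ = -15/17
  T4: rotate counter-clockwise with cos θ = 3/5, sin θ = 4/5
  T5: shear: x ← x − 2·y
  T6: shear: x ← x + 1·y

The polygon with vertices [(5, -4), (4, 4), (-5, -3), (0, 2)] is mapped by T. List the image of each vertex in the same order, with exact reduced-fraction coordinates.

T1 shear: y ← y − 1·x: (5, -4) → (5, -9); (4, 4) → (4, 0); (-5, -3) → (-5, 2); (0, 2) → (0, 2)
T2 scale by (-3, 2): (5, -9) → (-15, -18); (4, 0) → (-12, 0); (-5, 2) → (15, 4); (0, 2) → (0, 4)
T3 rotate counter-clockwise with cos θ = -8/17, sin θ = -15/17: (-15, -18) → (-150/17, 369/17); (-12, 0) → (96/17, 180/17); (15, 4) → (-60/17, -257/17); (0, 4) → (60/17, -32/17)
T4 rotate counter-clockwise with cos θ = 3/5, sin θ = 4/5: (-150/17, 369/17) → (-1926/85, 507/85); (96/17, 180/17) → (-432/85, 924/85); (-60/17, -257/17) → (848/85, -1011/85); (60/17, -32/17) → (308/85, 144/85)
T5 shear: x ← x − 2·y: (-1926/85, 507/85) → (-588/17, 507/85); (-432/85, 924/85) → (-456/17, 924/85); (848/85, -1011/85) → (574/17, -1011/85); (308/85, 144/85) → (4/17, 144/85)
T6 shear: x ← x + 1·y: (-588/17, 507/85) → (-2433/85, 507/85); (-456/17, 924/85) → (-1356/85, 924/85); (574/17, -1011/85) → (1859/85, -1011/85); (4/17, 144/85) → (164/85, 144/85)

image vertices: (-2433/85, 507/85), (-1356/85, 924/85), (1859/85, -1011/85), (164/85, 144/85)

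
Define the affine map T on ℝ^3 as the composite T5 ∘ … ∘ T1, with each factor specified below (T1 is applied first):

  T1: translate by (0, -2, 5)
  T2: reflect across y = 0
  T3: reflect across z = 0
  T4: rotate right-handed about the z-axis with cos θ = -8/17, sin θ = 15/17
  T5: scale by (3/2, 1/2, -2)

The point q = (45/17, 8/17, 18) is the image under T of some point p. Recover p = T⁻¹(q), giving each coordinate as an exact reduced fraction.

p = (0, 4, 4)

T1 = [1 0 0 0; 0 1 0 -2; 0 0 1 5; 0 0 0 1]
T2·T1 = [1 0 0 0; 0 -1 0 2; 0 0 1 5; 0 0 0 1]
T3·…·T1 = [1 0 0 0; 0 -1 0 2; 0 0 -1 -5; 0 0 0 1]
T4·…·T1 = [-8/17 15/17 0 -30/17; 15/17 8/17 0 -16/17; 0 0 -1 -5; 0 0 0 1]
T5·…·T1 = [-12/17 45/34 0 -45/17; 15/34 4/17 0 -8/17; 0 0 2 10; 0 0 0 1]
det M = -3/2; M⁻¹ = [-16/51 30/17 0 0; 10/17 16/17 0 2; 0 0 1/2 -5; 0 0 0 1]
M⁻¹ · (45/17, 8/17, 18)ᵀ = (0, 4, 4)ᵀ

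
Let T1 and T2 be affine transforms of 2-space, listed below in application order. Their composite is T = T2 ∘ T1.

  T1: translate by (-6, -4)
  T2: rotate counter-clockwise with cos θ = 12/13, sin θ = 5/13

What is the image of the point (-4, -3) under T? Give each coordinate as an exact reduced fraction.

T(p) = (-85/13, -134/13)

T1 translate by (-6, -4): (-4, -3) → (-10, -7)
T2 rotate counter-clockwise with cos θ = 12/13, sin θ = 5/13: (-10, -7) → (-85/13, -134/13)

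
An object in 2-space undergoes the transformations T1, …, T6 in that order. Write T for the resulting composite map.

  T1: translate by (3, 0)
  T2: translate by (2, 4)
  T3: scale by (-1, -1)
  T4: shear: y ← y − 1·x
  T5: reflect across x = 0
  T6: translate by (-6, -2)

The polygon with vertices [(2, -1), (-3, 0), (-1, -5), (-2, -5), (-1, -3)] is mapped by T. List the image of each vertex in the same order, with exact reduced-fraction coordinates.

T1 translate by (3, 0): (2, -1) → (5, -1); (-3, 0) → (0, 0); (-1, -5) → (2, -5); (-2, -5) → (1, -5); (-1, -3) → (2, -3)
T2 translate by (2, 4): (5, -1) → (7, 3); (0, 0) → (2, 4); (2, -5) → (4, -1); (1, -5) → (3, -1); (2, -3) → (4, 1)
T3 scale by (-1, -1): (7, 3) → (-7, -3); (2, 4) → (-2, -4); (4, -1) → (-4, 1); (3, -1) → (-3, 1); (4, 1) → (-4, -1)
T4 shear: y ← y − 1·x: (-7, -3) → (-7, 4); (-2, -4) → (-2, -2); (-4, 1) → (-4, 5); (-3, 1) → (-3, 4); (-4, -1) → (-4, 3)
T5 reflect across x = 0: (-7, 4) → (7, 4); (-2, -2) → (2, -2); (-4, 5) → (4, 5); (-3, 4) → (3, 4); (-4, 3) → (4, 3)
T6 translate by (-6, -2): (7, 4) → (1, 2); (2, -2) → (-4, -4); (4, 5) → (-2, 3); (3, 4) → (-3, 2); (4, 3) → (-2, 1)

image vertices: (1, 2), (-4, -4), (-2, 3), (-3, 2), (-2, 1)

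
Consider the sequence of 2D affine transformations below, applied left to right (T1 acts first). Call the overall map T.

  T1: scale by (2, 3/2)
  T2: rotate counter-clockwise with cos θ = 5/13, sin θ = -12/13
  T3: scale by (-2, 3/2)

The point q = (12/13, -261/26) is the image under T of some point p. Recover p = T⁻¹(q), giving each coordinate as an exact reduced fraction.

T1 = [2 0 0; 0 3/2 0; 0 0 1]
T2·T1 = [10/13 18/13 0; -24/13 15/26 0; 0 0 1]
T3·…·T1 = [-20/13 -36/13 0; -36/13 45/52 0; 0 0 1]
det M = -9; M⁻¹ = [-5/52 -4/13 0; -4/13 20/117 0; 0 0 1]
M⁻¹ · (12/13, -261/26)ᵀ = (3, -2)ᵀ

p = (3, -2)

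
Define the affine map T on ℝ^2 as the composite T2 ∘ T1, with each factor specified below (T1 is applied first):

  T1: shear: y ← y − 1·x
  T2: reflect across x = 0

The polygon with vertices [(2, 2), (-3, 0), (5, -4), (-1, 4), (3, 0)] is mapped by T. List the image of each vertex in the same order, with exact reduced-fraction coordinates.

image vertices: (-2, 0), (3, 3), (-5, -9), (1, 5), (-3, -3)

T1 shear: y ← y − 1·x: (2, 2) → (2, 0); (-3, 0) → (-3, 3); (5, -4) → (5, -9); (-1, 4) → (-1, 5); (3, 0) → (3, -3)
T2 reflect across x = 0: (2, 0) → (-2, 0); (-3, 3) → (3, 3); (5, -9) → (-5, -9); (-1, 5) → (1, 5); (3, -3) → (-3, -3)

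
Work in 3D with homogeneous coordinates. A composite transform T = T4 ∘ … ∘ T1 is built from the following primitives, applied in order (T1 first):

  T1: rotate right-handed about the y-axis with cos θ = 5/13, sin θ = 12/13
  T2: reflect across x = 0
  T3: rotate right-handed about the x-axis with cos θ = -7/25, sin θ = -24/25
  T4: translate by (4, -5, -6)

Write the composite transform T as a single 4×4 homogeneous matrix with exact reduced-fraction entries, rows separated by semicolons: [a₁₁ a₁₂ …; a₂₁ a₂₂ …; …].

T1 = [5/13 0 12/13 0; 0 1 0 0; -12/13 0 5/13 0; 0 0 0 1]
T2·T1 = [-5/13 0 -12/13 0; 0 1 0 0; -12/13 0 5/13 0; 0 0 0 1]
T3·…·T1 = [-5/13 0 -12/13 0; -288/325 -7/25 24/65 0; 84/325 -24/25 -7/65 0; 0 0 0 1]
T4·…·T1 = [-5/13 0 -12/13 4; -288/325 -7/25 24/65 -5; 84/325 -24/25 -7/65 -6; 0 0 0 1]

T = [-5/13 0 -12/13 4; -288/325 -7/25 24/65 -5; 84/325 -24/25 -7/65 -6; 0 0 0 1]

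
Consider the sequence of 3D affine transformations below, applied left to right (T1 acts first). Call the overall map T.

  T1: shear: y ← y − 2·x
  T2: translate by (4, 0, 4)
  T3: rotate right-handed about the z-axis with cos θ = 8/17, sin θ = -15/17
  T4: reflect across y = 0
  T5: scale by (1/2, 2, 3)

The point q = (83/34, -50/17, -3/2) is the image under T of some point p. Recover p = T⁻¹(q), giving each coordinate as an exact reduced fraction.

p = (-3, -1, -9/2)

T1 = [1 0 0 0; -2 1 0 0; 0 0 1 0; 0 0 0 1]
T2·T1 = [1 0 0 4; -2 1 0 0; 0 0 1 4; 0 0 0 1]
T3·…·T1 = [-22/17 15/17 0 32/17; -31/17 8/17 0 -60/17; 0 0 1 4; 0 0 0 1]
T4·…·T1 = [-22/17 15/17 0 32/17; 31/17 -8/17 0 60/17; 0 0 1 4; 0 0 0 1]
T5·…·T1 = [-11/17 15/34 0 16/17; 62/17 -16/17 0 120/17; 0 0 3 12; 0 0 0 1]
det M = -3; M⁻¹ = [16/17 15/34 0 -4; 62/17 11/17 0 -8; 0 0 1/3 -4; 0 0 0 1]
M⁻¹ · (83/34, -50/17, -3/2)ᵀ = (-3, -1, -9/2)ᵀ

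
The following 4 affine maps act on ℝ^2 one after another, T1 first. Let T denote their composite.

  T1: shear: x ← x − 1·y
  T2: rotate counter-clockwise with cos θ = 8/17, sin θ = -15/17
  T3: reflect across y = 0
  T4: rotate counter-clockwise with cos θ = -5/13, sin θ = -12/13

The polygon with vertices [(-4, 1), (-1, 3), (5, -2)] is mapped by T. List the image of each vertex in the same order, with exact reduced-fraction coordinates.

image vertices: (-67/17, 55/17), (-1073/221, 264/221), (1322/221, -917/221)

T1 shear: x ← x − 1·y: (-4, 1) → (-5, 1); (-1, 3) → (-4, 3); (5, -2) → (7, -2)
T2 rotate counter-clockwise with cos θ = 8/17, sin θ = -15/17: (-5, 1) → (-25/17, 83/17); (-4, 3) → (13/17, 84/17); (7, -2) → (26/17, -121/17)
T3 reflect across y = 0: (-25/17, 83/17) → (-25/17, -83/17); (13/17, 84/17) → (13/17, -84/17); (26/17, -121/17) → (26/17, 121/17)
T4 rotate counter-clockwise with cos θ = -5/13, sin θ = -12/13: (-25/17, -83/17) → (-67/17, 55/17); (13/17, -84/17) → (-1073/221, 264/221); (26/17, 121/17) → (1322/221, -917/221)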